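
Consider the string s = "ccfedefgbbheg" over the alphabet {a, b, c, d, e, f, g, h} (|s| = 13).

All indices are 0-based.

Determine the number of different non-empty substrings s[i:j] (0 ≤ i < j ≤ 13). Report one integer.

rank→(start, suffix):
  0 → (8, 'bbheg')
  1 → (9, 'bheg')
  2 → (0, 'ccfedefgbbheg')
  3 → (1, 'cfedefgbbheg')
  4 → (4, 'defgbbheg')
  5 → (3, 'edefgbbheg')
  6 → (5, 'efgbbheg')
  7 → (11, 'eg')
  8 → (2, 'fedefgbbheg')
  9 → (6, 'fgbbheg')
  10 → (12, 'g')
  11 → (7, 'gbbheg')
  12 → (10, 'heg')

SA = [8, 9, 0, 1, 4, 3, 5, 11, 2, 6, 12, 7, 10]
i: (SA[i-1],SA[i]) lcp shared
  1: (8,9) 1 'b'
  2: (9,0) 0 ''
  3: (0,1) 1 'c'
  4: (1,4) 0 ''
  5: (4,3) 0 ''
  6: (3,5) 1 'e'
  7: (5,11) 1 'e'
  8: (11,2) 0 ''
  9: (2,6) 1 'f'
  10: (6,12) 0 ''
  11: (12,7) 1 'g'
  12: (7,10) 0 ''

n(n+1)/2 = 13·14/2 = 91
Σ LCP = 0 + 1 + 0 + 1 + 0 + 0 + 1 + 1 + 0 + 1 + 0 + 1 + 0 = 6
distinct = 91 − 6 = 85

85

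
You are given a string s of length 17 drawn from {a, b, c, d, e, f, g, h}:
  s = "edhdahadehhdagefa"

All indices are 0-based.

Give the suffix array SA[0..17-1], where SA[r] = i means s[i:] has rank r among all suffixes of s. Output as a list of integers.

[16, 6, 12, 4, 11, 3, 7, 1, 0, 14, 8, 15, 13, 5, 10, 2, 9]

rank→(start, suffix):
  0 → (16, 'a')
  1 → (6, 'adehhdagefa')
  2 → (12, 'agefa')
  3 → (4, 'ahadehhdagefa')
  4 → (11, 'dagefa')
  5 → (3, 'dahadehhdagefa')
  6 → (7, 'dehhdagefa')
  7 → (1, 'dhdahadehhdagefa')
  8 → (0, 'edhdahadehhdagefa')
  9 → (14, 'efa')
  10 → (8, 'ehhdagefa')
  11 → (15, 'fa')
  12 → (13, 'gefa')
  13 → (5, 'hadehhdagefa')
  14 → (10, 'hdagefa')
  15 → (2, 'hdahadehhdagefa')
  16 → (9, 'hhdagefa')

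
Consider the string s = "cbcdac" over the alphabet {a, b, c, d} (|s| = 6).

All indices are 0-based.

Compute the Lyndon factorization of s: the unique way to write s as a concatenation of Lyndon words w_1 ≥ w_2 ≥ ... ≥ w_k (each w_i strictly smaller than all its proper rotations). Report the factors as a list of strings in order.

emit factor 1: 'c' (i=0, period=1)
emit factor 2: 'bcd' (i=1, period=3)
emit factor 3: 'ac' (i=4, period=2)

["c", "bcd", "ac"]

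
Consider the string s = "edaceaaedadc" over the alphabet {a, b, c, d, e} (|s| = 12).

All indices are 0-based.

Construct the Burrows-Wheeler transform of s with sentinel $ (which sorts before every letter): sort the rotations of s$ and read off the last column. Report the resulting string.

rank  rotation       last
    0  $edaceaaedadc  c
    1  aaedadc$edace  e
    2  aceaaedadc$ed  d
    3  adc$edaceaaed  d
    4  aedadc$edacea  a
    5  c$edaceaaedad  d
    6  ceaaedadc$eda  a
    7  daceaaedadc$e  e
    8  dadc$edaceaae  e
    9  dc$edaceaaeda  a
   10  eaaedadc$edac  c
   11  edaceaaedadc$  $
   12  edadc$edaceaa  a

ceddadaeeac$a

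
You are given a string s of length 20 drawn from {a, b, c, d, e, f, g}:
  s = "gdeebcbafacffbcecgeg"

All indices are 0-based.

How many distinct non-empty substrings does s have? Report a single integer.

rank | idx | suffix
   0 |   9 | acffbcecgeg
   1 |   7 | afacffbcecgeg
   2 |   6 | bafacffbcecgeg
   3 |   4 | bcbafacffbcecgeg
   4 |  13 | bcecgeg
   5 |   5 | cbafacffbcecgeg
   6 |  14 | cecgeg
   7 |  10 | cffbcecgeg
   8 |  16 | cgeg
   9 |   1 | deebcbafacffbcecgeg
  10 |   3 | ebcbafacffbcecgeg
  11 |  15 | ecgeg
  12 |   2 | eebcbafacffbcecgeg
  13 |  18 | eg
  14 |   8 | facffbcecgeg
  15 |  12 | fbcecgeg
  16 |  11 | ffbcecgeg
  17 |  19 | g
  18 |   0 | gdeebcbafacffbcecgeg
  19 |  17 | geg

SA = [9, 7, 6, 4, 13, 5, 14, 10, 16, 1, 3, 15, 2, 18, 8, 12, 11, 19, 0, 17]
rank  pair      lcp
   1  s[9:],s[7:]  1  'a'
   2  s[7:],s[6:]  0  ''
   3  s[6:],s[4:]  1  'b'
   4  s[4:],s[13:]  2  'bc'
   5  s[13:],s[5:]  0  ''
   6  s[5:],s[14:]  1  'c'
   7  s[14:],s[10:]  1  'c'
   8  s[10:],s[16:]  1  'c'
   9  s[16:],s[1:]  0  ''
  10  s[1:],s[3:]  0  ''
  11  s[3:],s[15:]  1  'e'
  12  s[15:],s[2:]  1  'e'
  13  s[2:],s[18:]  1  'e'
  14  s[18:],s[8:]  0  ''
  15  s[8:],s[12:]  1  'f'
  16  s[12:],s[11:]  1  'f'
  17  s[11:],s[19:]  0  ''
  18  s[19:],s[0:]  1  'g'
  19  s[0:],s[17:]  1  'g'

n(n+1)/2 = 20·21/2 = 210
Σ LCP = 0 + 1 + 0 + 1 + 2 + 0 + 1 + 1 + 1 + 0 + 0 + 1 + 1 + 1 + 0 + 1 + 1 + 0 + 1 + 1 = 14
distinct = 210 − 14 = 196

196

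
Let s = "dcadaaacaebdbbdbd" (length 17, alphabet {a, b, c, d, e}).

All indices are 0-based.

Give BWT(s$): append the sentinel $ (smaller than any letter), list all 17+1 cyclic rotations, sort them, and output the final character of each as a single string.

ddaaccddebdababb$a

rank  rotation            last
    0  $dcadaaacaebdbbdbd  d
    1  aaacaebdbbdbd$dcad  d
    2  aacaebdbbdbd$dcada  a
    3  acaebdbbdbd$dcadaa  a
    4  adaaacaebdbbdbd$dc  c
    5  aebdbbdbd$dcadaaac  c
    6  bbdbd$dcadaaacaebd  d
    7  bd$dcadaaacaebdbbd  d
    8  bdbbdbd$dcadaaacae  e
    9  bdbd$dcadaaacaebdb  b
   10  cadaaacaebdbbdbd$d  d
   11  caebdbbdbd$dcadaaa  a
   12  d$dcadaaacaebdbbdb  b
   13  daaacaebdbbdbd$dca  a
   14  dbbdbd$dcadaaacaeb  b
   15  dbd$dcadaaacaebdbb  b
   16  dcadaaacaebdbbdbd$  $
   17  ebdbbdbd$dcadaaaca  a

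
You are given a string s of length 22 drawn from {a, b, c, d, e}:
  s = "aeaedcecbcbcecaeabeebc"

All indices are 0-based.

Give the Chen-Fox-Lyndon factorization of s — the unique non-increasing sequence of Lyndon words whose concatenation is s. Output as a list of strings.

["aeaedcecbcbcec", "ae", "abeebc"]

emit factor 1: 'aeaedcecbcbcec' (i=0, period=14)
emit factor 2: 'ae' (i=14, period=2)
emit factor 3: 'abeebc' (i=16, period=6)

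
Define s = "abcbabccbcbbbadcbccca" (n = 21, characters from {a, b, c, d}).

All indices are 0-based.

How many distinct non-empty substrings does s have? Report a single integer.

rank | idx | suffix
   0 |  20 | a
   1 |   0 | abcbabccbcbbbadcbccca
   2 |   4 | abccbcbbbadcbccca
   3 |  13 | adcbccca
   4 |   3 | babccbcbbbadcbccca
   5 |  12 | badcbccca
   6 |  11 | bbadcbccca
   7 |  10 | bbbadcbccca
   8 |   1 | bcbabccbcbbbadcbccca
   9 |   8 | bcbbbadcbccca
  10 |   5 | bccbcbbbadcbccca
  11 |  16 | bccca
  12 |  19 | ca
  13 |   2 | cbabccbcbbbadcbccca
  14 |   9 | cbbbadcbccca
  15 |   7 | cbcbbbadcbccca
  16 |  15 | cbccca
  17 |  18 | cca
  18 |   6 | ccbcbbbadcbccca
  19 |  17 | ccca
  20 |  14 | dcbccca

SA = [20, 0, 4, 13, 3, 12, 11, 10, 1, 8, 5, 16, 19, 2, 9, 7, 15, 18, 6, 17, 14]
[i] adj suffixes → lcp
  [1] 20/0 → 1 ('a')
  [2] 0/4 → 3 ('abc')
  [3] 4/13 → 1 ('a')
  [4] 13/3 → 0 ('')
  [5] 3/12 → 2 ('ba')
  [6] 12/11 → 1 ('b')
  [7] 11/10 → 2 ('bb')
  [8] 10/1 → 1 ('b')
  [9] 1/8 → 3 ('bcb')
  [10] 8/5 → 2 ('bc')
  [11] 5/16 → 3 ('bcc')
  [12] 16/19 → 0 ('')
  [13] 19/2 → 1 ('c')
  [14] 2/9 → 2 ('cb')
  [15] 9/7 → 2 ('cb')
  [16] 7/15 → 3 ('cbc')
  [17] 15/18 → 1 ('c')
  [18] 18/6 → 2 ('cc')
  [19] 6/17 → 2 ('cc')
  [20] 17/14 → 0 ('')

n(n+1)/2 = 21·22/2 = 231
Σ LCP = 0 + 1 + 3 + 1 + 0 + 2 + 1 + 2 + 1 + 3 + 2 + 3 + 0 + 1 + 2 + 2 + 3 + 1 + 2 + 2 + 0 = 32
distinct = 231 − 32 = 199

199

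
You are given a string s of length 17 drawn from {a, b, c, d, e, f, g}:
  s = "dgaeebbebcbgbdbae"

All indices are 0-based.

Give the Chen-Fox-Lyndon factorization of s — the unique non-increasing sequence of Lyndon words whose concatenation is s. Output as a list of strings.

["dg", "aeebbebcbgbdb", "ae"]

emit factor 1: 'dg' (i=0, period=2)
emit factor 2: 'aeebbebcbgbdb' (i=2, period=13)
emit factor 3: 'ae' (i=15, period=2)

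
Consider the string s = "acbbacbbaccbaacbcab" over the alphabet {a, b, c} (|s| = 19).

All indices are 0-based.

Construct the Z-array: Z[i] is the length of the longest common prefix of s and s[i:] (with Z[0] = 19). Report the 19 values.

Z[0]=19
i=1: fresh scan; Z[1]=0
i=2: fresh scan; Z[2]=0
i=3: fresh scan; Z[3]=0
i=4: fresh scan; Z[4]=6 grow→box=[4,10)
i=5: min(r-i=5, Z[1]=0)=0; Z[5]=0
i=6: min(r-i=4, Z[2]=0)=0; Z[6]=0
i=7: min(r-i=3, Z[3]=0)=0; Z[7]=0
i=8: min(r-i=2, Z[4]=6)=2; Z[8]=2
i=9: min(r-i=1, Z[5]=0)=0; Z[9]=0
i=10: fresh scan; Z[10]=0
i=11: fresh scan; Z[11]=0
i=12: fresh scan; Z[12]=1 grow→box=[12,13)
i=13: fresh scan; Z[13]=3 grow→box=[13,16)
i=14: min(r-i=2, Z[1]=0)=0; Z[14]=0
i=15: min(r-i=1, Z[2]=0)=0; Z[15]=0
i=16: fresh scan; Z[16]=0
i=17: fresh scan; Z[17]=1 grow→box=[17,18)
i=18: fresh scan; Z[18]=0

[19, 0, 0, 0, 6, 0, 0, 0, 2, 0, 0, 0, 1, 3, 0, 0, 0, 1, 0]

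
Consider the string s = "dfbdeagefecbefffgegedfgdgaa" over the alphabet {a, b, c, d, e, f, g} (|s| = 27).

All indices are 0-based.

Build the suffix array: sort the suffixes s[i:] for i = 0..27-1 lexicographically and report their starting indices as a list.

rank→(start, suffix):
  0 → (26, 'a')
  1 → (25, 'aa')
  2 → (5, 'agefecbefffgegedfgdgaa')
  3 → (2, 'bdeagefecbefffgegedfgdgaa')
  4 → (11, 'befffgegedfgdgaa')
  5 → (10, 'cbefffgegedfgdgaa')
  6 → (3, 'deagefecbefffgegedfgdgaa')
  7 → (0, 'dfbdeagefecbefffgegedfgdgaa')
  8 → (20, 'dfgdgaa')
  9 → (23, 'dgaa')
  10 → (4, 'eagefecbefffgegedfgdgaa')
  11 → (9, 'ecbefffgegedfgdgaa')
  12 → (19, 'edfgdgaa')
  13 → (7, 'efecbefffgegedfgdgaa')
  14 → (12, 'efffgegedfgdgaa')
  15 → (17, 'egedfgdgaa')
  16 → (1, 'fbdeagefecbefffgegedfgdgaa')
  17 → (8, 'fecbefffgegedfgdgaa')
  18 → (13, 'fffgegedfgdgaa')
  19 → (14, 'ffgegedfgdgaa')
  20 → (21, 'fgdgaa')
  21 → (15, 'fgegedfgdgaa')
  22 → (24, 'gaa')
  23 → (22, 'gdgaa')
  24 → (18, 'gedfgdgaa')
  25 → (6, 'gefecbefffgegedfgdgaa')
  26 → (16, 'gegedfgdgaa')

[26, 25, 5, 2, 11, 10, 3, 0, 20, 23, 4, 9, 19, 7, 12, 17, 1, 8, 13, 14, 21, 15, 24, 22, 18, 6, 16]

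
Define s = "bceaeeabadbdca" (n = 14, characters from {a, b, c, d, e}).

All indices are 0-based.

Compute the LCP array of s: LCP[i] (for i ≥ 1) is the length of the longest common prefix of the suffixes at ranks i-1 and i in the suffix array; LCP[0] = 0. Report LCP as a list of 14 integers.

rank | idx | suffix
   0 |  13 | a
   1 |   6 | abadbdca
   2 |   8 | adbdca
   3 |   3 | aeeabadbdca
   4 |   7 | badbdca
   5 |   0 | bceaeeabadbdca
   6 |  10 | bdca
   7 |  12 | ca
   8 |   1 | ceaeeabadbdca
   9 |   9 | dbdca
  10 |  11 | dca
  11 |   5 | eabadbdca
  12 |   2 | eaeeabadbdca
  13 |   4 | eeabadbdca

SA = [13, 6, 8, 3, 7, 0, 10, 12, 1, 9, 11, 5, 2, 4]
rank  pair      lcp
   1  s[13:],s[6:]  1  'a'
   2  s[6:],s[8:]  1  'a'
   3  s[8:],s[3:]  1  'a'
   4  s[3:],s[7:]  0  ''
   5  s[7:],s[0:]  1  'b'
   6  s[0:],s[10:]  1  'b'
   7  s[10:],s[12:]  0  ''
   8  s[12:],s[1:]  1  'c'
   9  s[1:],s[9:]  0  ''
  10  s[9:],s[11:]  1  'd'
  11  s[11:],s[5:]  0  ''
  12  s[5:],s[2:]  2  'ea'
  13  s[2:],s[4:]  1  'e'

[0, 1, 1, 1, 0, 1, 1, 0, 1, 0, 1, 0, 2, 1]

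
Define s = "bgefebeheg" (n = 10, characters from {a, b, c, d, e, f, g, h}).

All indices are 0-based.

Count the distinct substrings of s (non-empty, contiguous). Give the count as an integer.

50

rank | idx | suffix
   0 |   5 | beheg
   1 |   0 | bgefebeheg
   2 |   4 | ebeheg
   3 |   2 | efebeheg
   4 |   8 | eg
   5 |   6 | eheg
   6 |   3 | febeheg
   7 |   9 | g
   8 |   1 | gefebeheg
   9 |   7 | heg

SA = [5, 0, 4, 2, 8, 6, 3, 9, 1, 7]
i: (SA[i-1],SA[i]) lcp shared
  1: (5,0) 1 'b'
  2: (0,4) 0 ''
  3: (4,2) 1 'e'
  4: (2,8) 1 'e'
  5: (8,6) 1 'e'
  6: (6,3) 0 ''
  7: (3,9) 0 ''
  8: (9,1) 1 'g'
  9: (1,7) 0 ''

n(n+1)/2 = 10·11/2 = 55
Σ LCP = 0 + 1 + 0 + 1 + 1 + 1 + 0 + 0 + 1 + 0 = 5
distinct = 55 − 5 = 50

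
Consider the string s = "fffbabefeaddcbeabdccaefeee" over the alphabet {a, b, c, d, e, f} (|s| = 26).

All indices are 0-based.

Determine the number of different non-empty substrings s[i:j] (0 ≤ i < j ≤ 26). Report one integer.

322

sorted suffixes:
  #0 SA[0]=15  'abdccaefeee'
  #1 SA[1]=4  'abefeaddcbeabdccaefeee'
  #2 SA[2]=9  'addcbeabdccaefeee'
  #3 SA[3]=20  'aefeee'
  #4 SA[4]=3  'babefeaddcbeabdccaefeee'
  #5 SA[5]=16  'bdccaefeee'
  #6 SA[6]=13  'beabdccaefeee'
  #7 SA[7]=5  'befeaddcbeabdccaefeee'
  #8 SA[8]=19  'caefeee'
  #9 SA[9]=12  'cbeabdccaefeee'
  #10 SA[10]=18  'ccaefeee'
  #11 SA[11]=11  'dcbeabdccaefeee'
  #12 SA[12]=17  'dccaefeee'
  #13 SA[13]=10  'ddcbeabdccaefeee'
  #14 SA[14]=25  'e'
  #15 SA[15]=14  'eabdccaefeee'
  #16 SA[16]=8  'eaddcbeabdccaefeee'
  #17 SA[17]=24  'ee'
  #18 SA[18]=23  'eee'
  #19 SA[19]=6  'efeaddcbeabdccaefeee'
  #20 SA[20]=21  'efeee'
  #21 SA[21]=2  'fbabefeaddcbeabdccaefeee'
  #22 SA[22]=7  'feaddcbeabdccaefeee'
  #23 SA[23]=22  'feee'
  #24 SA[24]=1  'ffbabefeaddcbeabdccaefeee'
  #25 SA[25]=0  'fffbabefeaddcbeabdccaefeee'

SA = [15, 4, 9, 20, 3, 16, 13, 5, 19, 12, 18, 11, 17, 10, 25, 14, 8, 24, 23, 6, 21, 2, 7, 22, 1, 0]
[i] adj suffixes → lcp
  [1] 15/4 → 2 ('ab')
  [2] 4/9 → 1 ('a')
  [3] 9/20 → 1 ('a')
  [4] 20/3 → 0 ('')
  [5] 3/16 → 1 ('b')
  [6] 16/13 → 1 ('b')
  [7] 13/5 → 2 ('be')
  [8] 5/19 → 0 ('')
  [9] 19/12 → 1 ('c')
  [10] 12/18 → 1 ('c')
  [11] 18/11 → 0 ('')
  [12] 11/17 → 2 ('dc')
  [13] 17/10 → 1 ('d')
  [14] 10/25 → 0 ('')
  [15] 25/14 → 1 ('e')
  [16] 14/8 → 2 ('ea')
  [17] 8/24 → 1 ('e')
  [18] 24/23 → 2 ('ee')
  [19] 23/6 → 1 ('e')
  [20] 6/21 → 3 ('efe')
  [21] 21/2 → 0 ('')
  [22] 2/7 → 1 ('f')
  [23] 7/22 → 2 ('fe')
  [24] 22/1 → 1 ('f')
  [25] 1/0 → 2 ('ff')

n(n+1)/2 = 26·27/2 = 351
Σ LCP = 0 + 2 + 1 + 1 + 0 + 1 + 1 + 2 + 0 + 1 + 1 + 0 + 2 + 1 + 0 + 1 + 2 + 1 + 2 + 1 + 3 + 0 + 1 + 2 + 1 + 2 = 29
distinct = 351 − 29 = 322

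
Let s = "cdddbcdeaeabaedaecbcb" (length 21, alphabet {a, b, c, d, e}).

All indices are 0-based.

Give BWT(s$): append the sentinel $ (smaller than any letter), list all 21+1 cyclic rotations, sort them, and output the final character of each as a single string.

rank  rotation                last
    0  $cdddbcdeaeabaedaecbcb  b
    1  abaedaecbcb$cdddbcdeae  e
    2  aeabaedaecbcb$cdddbcde  e
    3  aecbcb$cdddbcdeaeabaed  d
    4  aedaecbcb$cdddbcdeaeab  b
    5  b$cdddbcdeaeabaedaecbc  c
    6  baedaecbcb$cdddbcdeaea  a
    7  bcb$cdddbcdeaeabaedaec  c
    8  bcdeaeabaedaecbcb$cddd  d
    9  cb$cdddbcdeaeabaedaecb  b
   10  cbcb$cdddbcdeaeabaedae  e
   11  cdddbcdeaeabaedaecbcb$  $
   12  cdeaeabaedaecbcb$cdddb  b
   13  daecbcb$cdddbcdeaeabae  e
   14  dbcdeaeabaedaecbcb$cdd  d
   15  ddbcdeaeabaedaecbcb$cd  d
   16  dddbcdeaeabaedaecbcb$c  c
   17  deaeabaedaecbcb$cdddbc  c
   18  eabaedaecbcb$cdddbcdea  a
   19  eaeabaedaecbcb$cdddbcd  d
   20  ecbcb$cdddbcdeaeabaeda  a
   21  edaecbcb$cdddbcdeaeaba  a

beedbcacdbe$beddccadaa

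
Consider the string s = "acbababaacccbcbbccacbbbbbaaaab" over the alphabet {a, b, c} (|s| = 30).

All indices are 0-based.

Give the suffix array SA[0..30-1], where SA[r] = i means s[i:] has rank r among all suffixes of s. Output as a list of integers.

[25, 26, 27, 7, 28, 5, 3, 0, 18, 8, 29, 24, 6, 4, 2, 23, 22, 21, 20, 14, 12, 15, 17, 1, 19, 13, 11, 16, 10, 9]

sorted suffixes:
  #0 SA[0]=25  'aaaab'
  #1 SA[1]=26  'aaab'
  #2 SA[2]=27  'aab'
  #3 SA[3]=7  'aacccbcbbccacbbbbbaaaab'
  #4 SA[4]=28  'ab'
  #5 SA[5]=5  'abaacccbcbbccacbbbbbaaaab'
  #6 SA[6]=3  'ababaacccbcbbccacbbbbbaaaab'
  #7 SA[7]=0  'acbababaacccbcbbccacbbbbbaaaab'
  #8 SA[8]=18  'acbbbbbaaaab'
  #9 SA[9]=8  'acccbcbbccacbbbbbaaaab'
  #10 SA[10]=29  'b'
  #11 SA[11]=24  'baaaab'
  #12 SA[12]=6  'baacccbcbbccacbbbbbaaaab'
  #13 SA[13]=4  'babaacccbcbbccacbbbbbaaaab'
  #14 SA[14]=2  'bababaacccbcbbccacbbbbbaaaab'
  #15 SA[15]=23  'bbaaaab'
  #16 SA[16]=22  'bbbaaaab'
  #17 SA[17]=21  'bbbbaaaab'
  #18 SA[18]=20  'bbbbbaaaab'
  #19 SA[19]=14  'bbccacbbbbbaaaab'
  #20 SA[20]=12  'bcbbccacbbbbbaaaab'
  #21 SA[21]=15  'bccacbbbbbaaaab'
  #22 SA[22]=17  'cacbbbbbaaaab'
  #23 SA[23]=1  'cbababaacccbcbbccacbbbbbaaaab'
  #24 SA[24]=19  'cbbbbbaaaab'
  #25 SA[25]=13  'cbbccacbbbbbaaaab'
  #26 SA[26]=11  'cbcbbccacbbbbbaaaab'
  #27 SA[27]=16  'ccacbbbbbaaaab'
  #28 SA[28]=10  'ccbcbbccacbbbbbaaaab'
  #29 SA[29]=9  'cccbcbbccacbbbbbaaaab'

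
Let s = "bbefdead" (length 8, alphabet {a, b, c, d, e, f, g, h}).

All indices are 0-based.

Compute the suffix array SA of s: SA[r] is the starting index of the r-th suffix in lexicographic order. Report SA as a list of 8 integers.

rank | idx | suffix
   0 |   6 | ad
   1 |   0 | bbefdead
   2 |   1 | befdead
   3 |   7 | d
   4 |   4 | dead
   5 |   5 | ead
   6 |   2 | efdead
   7 |   3 | fdead

[6, 0, 1, 7, 4, 5, 2, 3]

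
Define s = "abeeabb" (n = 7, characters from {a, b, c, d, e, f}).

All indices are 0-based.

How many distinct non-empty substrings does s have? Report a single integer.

rank→(start, suffix):
  0 → (4, 'abb')
  1 → (0, 'abeeabb')
  2 → (6, 'b')
  3 → (5, 'bb')
  4 → (1, 'beeabb')
  5 → (3, 'eabb')
  6 → (2, 'eeabb')

SA = [4, 0, 6, 5, 1, 3, 2]
rank  pair      lcp
   1  s[4:],s[0:]  2  'ab'
   2  s[0:],s[6:]  0  ''
   3  s[6:],s[5:]  1  'b'
   4  s[5:],s[1:]  1  'b'
   5  s[1:],s[3:]  0  ''
   6  s[3:],s[2:]  1  'e'

n(n+1)/2 = 7·8/2 = 28
Σ LCP = 0 + 2 + 0 + 1 + 1 + 0 + 1 = 5
distinct = 28 − 5 = 23

23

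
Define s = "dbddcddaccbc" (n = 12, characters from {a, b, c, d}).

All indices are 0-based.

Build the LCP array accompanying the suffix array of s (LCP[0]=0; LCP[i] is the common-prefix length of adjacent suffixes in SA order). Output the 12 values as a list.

rank→(start, suffix):
  0 → (7, 'accbc')
  1 → (10, 'bc')
  2 → (1, 'bddcddaccbc')
  3 → (11, 'c')
  4 → (9, 'cbc')
  5 → (8, 'ccbc')
  6 → (4, 'cddaccbc')
  7 → (6, 'daccbc')
  8 → (0, 'dbddcddaccbc')
  9 → (3, 'dcddaccbc')
  10 → (5, 'ddaccbc')
  11 → (2, 'ddcddaccbc')

SA = [7, 10, 1, 11, 9, 8, 4, 6, 0, 3, 5, 2]
[i] adj suffixes → lcp
  [1] 7/10 → 0 ('')
  [2] 10/1 → 1 ('b')
  [3] 1/11 → 0 ('')
  [4] 11/9 → 1 ('c')
  [5] 9/8 → 1 ('c')
  [6] 8/4 → 1 ('c')
  [7] 4/6 → 0 ('')
  [8] 6/0 → 1 ('d')
  [9] 0/3 → 1 ('d')
  [10] 3/5 → 1 ('d')
  [11] 5/2 → 2 ('dd')

[0, 0, 1, 0, 1, 1, 1, 0, 1, 1, 1, 2]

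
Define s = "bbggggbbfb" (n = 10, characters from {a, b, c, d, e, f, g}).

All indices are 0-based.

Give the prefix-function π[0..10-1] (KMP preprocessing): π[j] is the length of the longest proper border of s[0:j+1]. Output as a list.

[0, 1, 0, 0, 0, 0, 1, 2, 0, 1]

π[0] = 0
j=1 s[j]='b': π[1]=1 (border 'b')
j=2 s[j]='g': k: 1→0; π[2]=0 (border '')
j=3 s[j]='g': π[3]=0 (border '')
j=4 s[j]='g': π[4]=0 (border '')
j=5 s[j]='g': π[5]=0 (border '')
j=6 s[j]='b': π[6]=1 (border 'b')
j=7 s[j]='b': π[7]=2 (border 'bb')
j=8 s[j]='f': k: 2→1→0; π[8]=0 (border '')
j=9 s[j]='b': π[9]=1 (border 'b')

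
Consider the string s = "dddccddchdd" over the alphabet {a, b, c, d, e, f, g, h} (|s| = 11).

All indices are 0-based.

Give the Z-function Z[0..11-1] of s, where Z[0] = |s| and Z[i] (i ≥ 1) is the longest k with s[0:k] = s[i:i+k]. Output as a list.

Z[0]=11
i=1: fresh scan; Z[1]=2 grow→box=[1,3)
i=2: min(r-i=1, Z[1]=2)=1; Z[2]=1
i=3: fresh scan; Z[3]=0
i=4: fresh scan; Z[4]=0
i=5: fresh scan; Z[5]=2 grow→box=[5,7)
i=6: min(r-i=1, Z[1]=2)=1; Z[6]=1
i=7: fresh scan; Z[7]=0
i=8: fresh scan; Z[8]=0
i=9: fresh scan; Z[9]=2 grow→box=[9,11)
i=10: min(r-i=1, Z[1]=2)=1; Z[10]=1

[11, 2, 1, 0, 0, 2, 1, 0, 0, 2, 1]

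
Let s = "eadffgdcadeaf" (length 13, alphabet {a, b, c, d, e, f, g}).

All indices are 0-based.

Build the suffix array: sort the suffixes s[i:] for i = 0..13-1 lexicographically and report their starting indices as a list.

[8, 1, 11, 7, 6, 9, 2, 0, 10, 12, 3, 4, 5]

rank→(start, suffix):
  0 → (8, 'adeaf')
  1 → (1, 'adffgdcadeaf')
  2 → (11, 'af')
  3 → (7, 'cadeaf')
  4 → (6, 'dcadeaf')
  5 → (9, 'deaf')
  6 → (2, 'dffgdcadeaf')
  7 → (0, 'eadffgdcadeaf')
  8 → (10, 'eaf')
  9 → (12, 'f')
  10 → (3, 'ffgdcadeaf')
  11 → (4, 'fgdcadeaf')
  12 → (5, 'gdcadeaf')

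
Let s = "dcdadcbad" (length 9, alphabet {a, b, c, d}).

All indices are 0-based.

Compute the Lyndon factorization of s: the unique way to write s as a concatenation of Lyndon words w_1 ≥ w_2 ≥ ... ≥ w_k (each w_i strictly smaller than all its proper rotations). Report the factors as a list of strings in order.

emit factor 1: 'd' (i=0, period=1)
emit factor 2: 'cd' (i=1, period=2)
emit factor 3: 'adcb' (i=3, period=4)
emit factor 4: 'ad' (i=7, period=2)

["d", "cd", "adcb", "ad"]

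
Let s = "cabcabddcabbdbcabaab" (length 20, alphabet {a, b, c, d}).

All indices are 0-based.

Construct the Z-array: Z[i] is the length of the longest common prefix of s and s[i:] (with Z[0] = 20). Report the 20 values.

[20, 0, 0, 3, 0, 0, 0, 0, 3, 0, 0, 0, 0, 0, 3, 0, 0, 0, 0, 0]

Z[0]=20
i=1: outside box; Z[1]=0
i=2: outside box; Z[2]=0
i=3: outside box; Z[3]=3 scan→box=[3,6)
i=4: min(r-i=2, Z[1]=0)=0; Z[4]=0
i=5: min(r-i=1, Z[2]=0)=0; Z[5]=0
i=6: outside box; Z[6]=0
i=7: outside box; Z[7]=0
i=8: outside box; Z[8]=3 scan→box=[8,11)
i=9: min(r-i=2, Z[1]=0)=0; Z[9]=0
i=10: min(r-i=1, Z[2]=0)=0; Z[10]=0
i=11: outside box; Z[11]=0
i=12: outside box; Z[12]=0
i=13: outside box; Z[13]=0
i=14: outside box; Z[14]=3 scan→box=[14,17)
i=15: min(r-i=2, Z[1]=0)=0; Z[15]=0
i=16: min(r-i=1, Z[2]=0)=0; Z[16]=0
i=17: outside box; Z[17]=0
i=18: outside box; Z[18]=0
i=19: outside box; Z[19]=0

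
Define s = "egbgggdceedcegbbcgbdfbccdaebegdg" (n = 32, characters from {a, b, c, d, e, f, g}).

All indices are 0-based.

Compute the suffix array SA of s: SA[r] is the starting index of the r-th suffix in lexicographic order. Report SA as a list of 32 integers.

[25, 14, 21, 15, 18, 27, 2, 22, 23, 7, 11, 16, 24, 6, 10, 19, 30, 26, 9, 8, 12, 0, 28, 20, 31, 13, 17, 1, 5, 29, 4, 3]

rank | idx | suffix
   0 |  25 | aebegdg
   1 |  14 | bbcgbdfbccdaebegdg
   2 |  21 | bccdaebegdg
   3 |  15 | bcgbdfbccdaebegdg
   4 |  18 | bdfbccdaebegdg
   5 |  27 | begdg
   6 |   2 | bgggdceedcegbbcgbdfbccdaebegdg
   7 |  22 | ccdaebegdg
   8 |  23 | cdaebegdg
   9 |   7 | ceedcegbbcgbdfbccdaebegdg
  10 |  11 | cegbbcgbdfbccdaebegdg
  11 |  16 | cgbdfbccdaebegdg
  12 |  24 | daebegdg
  13 |   6 | dceedcegbbcgbdfbccdaebegdg
  14 |  10 | dcegbbcgbdfbccdaebegdg
  15 |  19 | dfbccdaebegdg
  16 |  30 | dg
  17 |  26 | ebegdg
  18 |   9 | edcegbbcgbdfbccdaebegdg
  19 |   8 | eedcegbbcgbdfbccdaebegdg
  20 |  12 | egbbcgbdfbccdaebegdg
  21 |   0 | egbgggdceedcegbbcgbdfbccdaebegdg
  22 |  28 | egdg
  23 |  20 | fbccdaebegdg
  24 |  31 | g
  25 |  13 | gbbcgbdfbccdaebegdg
  26 |  17 | gbdfbccdaebegdg
  27 |   1 | gbgggdceedcegbbcgbdfbccdaebegdg
  28 |   5 | gdceedcegbbcgbdfbccdaebegdg
  29 |  29 | gdg
  30 |   4 | ggdceedcegbbcgbdfbccdaebegdg
  31 |   3 | gggdceedcegbbcgbdfbccdaebegdg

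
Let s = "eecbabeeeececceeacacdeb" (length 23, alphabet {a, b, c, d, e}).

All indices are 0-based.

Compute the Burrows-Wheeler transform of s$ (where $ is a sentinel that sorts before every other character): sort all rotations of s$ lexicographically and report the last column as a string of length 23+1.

rank  rotation                  last
    0  $eecbabeeeececceeacacdeb  b
    1  abeeeececceeacacdeb$eecb  b
    2  acacdeb$eecbabeeeececcee  e
    3  acdeb$eecbabeeeececceeac  c
    4  b$eecbabeeeececceeacacde  e
    5  babeeeececceeacacdeb$eec  c
    6  beeeececceeacacdeb$eecba  a
    7  cacdeb$eecbabeeeececceea  a
    8  cbabeeeececceeacacdeb$ee  e
    9  cceeacacdeb$eecbabeeeece  e
   10  cdeb$eecbabeeeececceeaca  a
   11  cecceeacacdeb$eecbabeeee  e
   12  ceeacacdeb$eecbabeeeecec  c
   13  deb$eecbabeeeececceeacac  c
   14  eacacdeb$eecbabeeeececce  e
   15  eb$eecbabeeeececceeacacd  d
   16  ecbabeeeececceeacacdeb$e  e
   17  ecceeacacdeb$eecbabeeeec  c
   18  ececceeacacdeb$eecbabeee  e
   19  eeacacdeb$eecbabeeeececc  c
   20  eecbabeeeececceeacacdeb$  $
   21  eececceeacacdeb$eecbabee  e
   22  eeececceeacacdeb$eecbabe  e
   23  eeeececceeacacdeb$eecbab  b

bbececaaeeaeccedecec$eeb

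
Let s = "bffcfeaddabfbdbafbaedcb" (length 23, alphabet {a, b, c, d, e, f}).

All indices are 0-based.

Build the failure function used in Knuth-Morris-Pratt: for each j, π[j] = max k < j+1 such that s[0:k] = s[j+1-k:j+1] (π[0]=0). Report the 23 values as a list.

π[0] = 0
j=1 s[j]='f': π[1]=0 (border '')
j=2 s[j]='f': π[2]=0 (border '')
j=3 s[j]='c': π[3]=0 (border '')
j=4 s[j]='f': π[4]=0 (border '')
j=5 s[j]='e': π[5]=0 (border '')
j=6 s[j]='a': π[6]=0 (border '')
j=7 s[j]='d': π[7]=0 (border '')
j=8 s[j]='d': π[8]=0 (border '')
j=9 s[j]='a': π[9]=0 (border '')
j=10 s[j]='b': π[10]=1 (border 'b')
j=11 s[j]='f': π[11]=2 (border 'bf')
j=12 s[j]='b': k: 2→0; π[12]=1 (border 'b')
j=13 s[j]='d': k: 1→0; π[13]=0 (border '')
j=14 s[j]='b': π[14]=1 (border 'b')
j=15 s[j]='a': k: 1→0; π[15]=0 (border '')
j=16 s[j]='f': π[16]=0 (border '')
j=17 s[j]='b': π[17]=1 (border 'b')
j=18 s[j]='a': k: 1→0; π[18]=0 (border '')
j=19 s[j]='e': π[19]=0 (border '')
j=20 s[j]='d': π[20]=0 (border '')
j=21 s[j]='c': π[21]=0 (border '')
j=22 s[j]='b': π[22]=1 (border 'b')

[0, 0, 0, 0, 0, 0, 0, 0, 0, 0, 1, 2, 1, 0, 1, 0, 0, 1, 0, 0, 0, 0, 1]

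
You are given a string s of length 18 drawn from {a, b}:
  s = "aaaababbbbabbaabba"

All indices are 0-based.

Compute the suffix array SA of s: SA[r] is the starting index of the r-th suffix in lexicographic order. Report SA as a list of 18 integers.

[17, 0, 1, 2, 13, 3, 14, 10, 5, 16, 12, 9, 4, 15, 11, 8, 7, 6]

rank→(start, suffix):
  0 → (17, 'a')
  1 → (0, 'aaaababbbbabbaabba')
  2 → (1, 'aaababbbbabbaabba')
  3 → (2, 'aababbbbabbaabba')
  4 → (13, 'aabba')
  5 → (3, 'ababbbbabbaabba')
  6 → (14, 'abba')
  7 → (10, 'abbaabba')
  8 → (5, 'abbbbabbaabba')
  9 → (16, 'ba')
  10 → (12, 'baabba')
  11 → (9, 'babbaabba')
  12 → (4, 'babbbbabbaabba')
  13 → (15, 'bba')
  14 → (11, 'bbaabba')
  15 → (8, 'bbabbaabba')
  16 → (7, 'bbbabbaabba')
  17 → (6, 'bbbbabbaabba')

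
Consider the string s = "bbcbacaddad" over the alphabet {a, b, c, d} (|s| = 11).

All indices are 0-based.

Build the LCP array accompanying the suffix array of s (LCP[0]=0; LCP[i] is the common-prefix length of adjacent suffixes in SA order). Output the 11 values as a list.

[0, 1, 2, 0, 1, 1, 0, 1, 0, 1, 1]

sorted suffixes:
  #0 SA[0]=4  'acaddad'
  #1 SA[1]=9  'ad'
  #2 SA[2]=6  'addad'
  #3 SA[3]=3  'bacaddad'
  #4 SA[4]=0  'bbcbacaddad'
  #5 SA[5]=1  'bcbacaddad'
  #6 SA[6]=5  'caddad'
  #7 SA[7]=2  'cbacaddad'
  #8 SA[8]=10  'd'
  #9 SA[9]=8  'dad'
  #10 SA[10]=7  'ddad'

SA = [4, 9, 6, 3, 0, 1, 5, 2, 10, 8, 7]
[i] adj suffixes → lcp
  [1] 4/9 → 1 ('a')
  [2] 9/6 → 2 ('ad')
  [3] 6/3 → 0 ('')
  [4] 3/0 → 1 ('b')
  [5] 0/1 → 1 ('b')
  [6] 1/5 → 0 ('')
  [7] 5/2 → 1 ('c')
  [8] 2/10 → 0 ('')
  [9] 10/8 → 1 ('d')
  [10] 8/7 → 1 ('d')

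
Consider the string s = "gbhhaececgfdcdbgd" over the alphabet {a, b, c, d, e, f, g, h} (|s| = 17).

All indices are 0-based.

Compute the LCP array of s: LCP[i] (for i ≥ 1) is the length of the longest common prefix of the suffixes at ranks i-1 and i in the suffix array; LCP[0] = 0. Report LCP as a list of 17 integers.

rank→(start, suffix):
  0 → (4, 'aececgfdcdbgd')
  1 → (14, 'bgd')
  2 → (1, 'bhhaececgfdcdbgd')
  3 → (12, 'cdbgd')
  4 → (6, 'cecgfdcdbgd')
  5 → (8, 'cgfdcdbgd')
  6 → (16, 'd')
  7 → (13, 'dbgd')
  8 → (11, 'dcdbgd')
  9 → (5, 'ececgfdcdbgd')
  10 → (7, 'ecgfdcdbgd')
  11 → (10, 'fdcdbgd')
  12 → (0, 'gbhhaececgfdcdbgd')
  13 → (15, 'gd')
  14 → (9, 'gfdcdbgd')
  15 → (3, 'haececgfdcdbgd')
  16 → (2, 'hhaececgfdcdbgd')

SA = [4, 14, 1, 12, 6, 8, 16, 13, 11, 5, 7, 10, 0, 15, 9, 3, 2]
i: (SA[i-1],SA[i]) lcp shared
  1: (4,14) 0 ''
  2: (14,1) 1 'b'
  3: (1,12) 0 ''
  4: (12,6) 1 'c'
  5: (6,8) 1 'c'
  6: (8,16) 0 ''
  7: (16,13) 1 'd'
  8: (13,11) 1 'd'
  9: (11,5) 0 ''
  10: (5,7) 2 'ec'
  11: (7,10) 0 ''
  12: (10,0) 0 ''
  13: (0,15) 1 'g'
  14: (15,9) 1 'g'
  15: (9,3) 0 ''
  16: (3,2) 1 'h'

[0, 0, 1, 0, 1, 1, 0, 1, 1, 0, 2, 0, 0, 1, 1, 0, 1]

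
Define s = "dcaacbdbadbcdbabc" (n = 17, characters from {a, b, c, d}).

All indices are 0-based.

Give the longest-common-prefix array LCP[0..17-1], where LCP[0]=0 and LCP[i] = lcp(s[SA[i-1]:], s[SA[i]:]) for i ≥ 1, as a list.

[0, 1, 1, 1, 0, 2, 1, 2, 1, 0, 1, 1, 1, 0, 3, 2, 1]

sorted suffixes:
  #0 SA[0]=2  'aacbdbadbcdbabc'
  #1 SA[1]=14  'abc'
  #2 SA[2]=3  'acbdbadbcdbabc'
  #3 SA[3]=8  'adbcdbabc'
  #4 SA[4]=13  'babc'
  #5 SA[5]=7  'badbcdbabc'
  #6 SA[6]=15  'bc'
  #7 SA[7]=10  'bcdbabc'
  #8 SA[8]=5  'bdbadbcdbabc'
  #9 SA[9]=16  'c'
  #10 SA[10]=1  'caacbdbadbcdbabc'
  #11 SA[11]=4  'cbdbadbcdbabc'
  #12 SA[12]=11  'cdbabc'
  #13 SA[13]=12  'dbabc'
  #14 SA[14]=6  'dbadbcdbabc'
  #15 SA[15]=9  'dbcdbabc'
  #16 SA[16]=0  'dcaacbdbadbcdbabc'

SA = [2, 14, 3, 8, 13, 7, 15, 10, 5, 16, 1, 4, 11, 12, 6, 9, 0]
rank  pair      lcp
   1  s[2:],s[14:]  1  'a'
   2  s[14:],s[3:]  1  'a'
   3  s[3:],s[8:]  1  'a'
   4  s[8:],s[13:]  0  ''
   5  s[13:],s[7:]  2  'ba'
   6  s[7:],s[15:]  1  'b'
   7  s[15:],s[10:]  2  'bc'
   8  s[10:],s[5:]  1  'b'
   9  s[5:],s[16:]  0  ''
  10  s[16:],s[1:]  1  'c'
  11  s[1:],s[4:]  1  'c'
  12  s[4:],s[11:]  1  'c'
  13  s[11:],s[12:]  0  ''
  14  s[12:],s[6:]  3  'dba'
  15  s[6:],s[9:]  2  'db'
  16  s[9:],s[0:]  1  'd'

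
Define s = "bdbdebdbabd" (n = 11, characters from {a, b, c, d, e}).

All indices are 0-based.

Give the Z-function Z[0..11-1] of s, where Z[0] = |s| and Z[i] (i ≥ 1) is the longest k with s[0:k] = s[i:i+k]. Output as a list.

Z[0]=11
i=1: outside box; Z[1]=0
i=2: outside box; Z[2]=2 grow→box=[2,4)
i=3: min(r-i=1, Z[1]=0)=0; Z[3]=0
i=4: outside box; Z[4]=0
i=5: outside box; Z[5]=3 grow→box=[5,8)
i=6: min(r-i=2, Z[1]=0)=0; Z[6]=0
i=7: min(r-i=1, Z[2]=2)=1; Z[7]=1
i=8: outside box; Z[8]=0
i=9: outside box; Z[9]=2 grow→box=[9,11)
i=10: min(r-i=1, Z[1]=0)=0; Z[10]=0

[11, 0, 2, 0, 0, 3, 0, 1, 0, 2, 0]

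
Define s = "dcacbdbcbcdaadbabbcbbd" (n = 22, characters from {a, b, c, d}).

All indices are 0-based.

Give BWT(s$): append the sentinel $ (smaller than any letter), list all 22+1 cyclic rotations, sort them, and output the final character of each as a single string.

ddbcadacbdcbcdbbabbcab$

rank  rotation                 last
    0  $dcacbdbcbcdaadbabbcbbd  d
    1  aadbabbcbbd$dcacbdbcbcd  d
    2  abbcbbd$dcacbdbcbcdaadb  b
    3  acbdbcbcdaadbabbcbbd$dc  c
    4  adbabbcbbd$dcacbdbcbcda  a
    5  babbcbbd$dcacbdbcbcdaad  d
    6  bbcbbd$dcacbdbcbcdaadba  a
    7  bbd$dcacbdbcbcdaadbabbc  c
    8  bcbbd$dcacbdbcbcdaadbab  b
    9  bcbcdaadbabbcbbd$dcacbd  d
   10  bcdaadbabbcbbd$dcacbdbc  c
   11  bd$dcacbdbcbcdaadbabbcb  b
   12  bdbcbcdaadbabbcbbd$dcac  c
   13  cacbdbcbcdaadbabbcbbd$d  d
   14  cbbd$dcacbdbcbcdaadbabb  b
   15  cbcdaadbabbcbbd$dcacbdb  b
   16  cbdbcbcdaadbabbcbbd$dca  a
   17  cdaadbabbcbbd$dcacbdbcb  b
   18  d$dcacbdbcbcdaadbabbcbb  b
   19  daadbabbcbbd$dcacbdbcbc  c
   20  dbabbcbbd$dcacbdbcbcdaa  a
   21  dbcbcdaadbabbcbbd$dcacb  b
   22  dcacbdbcbcdaadbabbcbbd$  $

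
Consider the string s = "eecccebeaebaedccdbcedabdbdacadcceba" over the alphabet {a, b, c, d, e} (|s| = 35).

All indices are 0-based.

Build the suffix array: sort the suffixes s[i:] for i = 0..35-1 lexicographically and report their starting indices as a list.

[34, 21, 26, 28, 8, 11, 33, 10, 17, 24, 22, 6, 27, 2, 14, 30, 3, 15, 31, 4, 18, 20, 25, 16, 23, 13, 29, 7, 32, 9, 5, 1, 19, 12, 0]

sorted suffixes:
  #0 SA[0]=34  'a'
  #1 SA[1]=21  'abdbdacadcceba'
  #2 SA[2]=26  'acadcceba'
  #3 SA[3]=28  'adcceba'
  #4 SA[4]=8  'aebaedccdbcedabdbdacadcceba'
  #5 SA[5]=11  'aedccdbcedabdbdacadcceba'
  #6 SA[6]=33  'ba'
  #7 SA[7]=10  'baedccdbcedabdbdacadcceba'
  #8 SA[8]=17  'bcedabdbdacadcceba'
  #9 SA[9]=24  'bdacadcceba'
  #10 SA[10]=22  'bdbdacadcceba'
  #11 SA[11]=6  'beaebaedccdbcedabdbdacadcceba'
  #12 SA[12]=27  'cadcceba'
  #13 SA[13]=2  'cccebeaebaedccdbcedabdbdacadcceba'
  #14 SA[14]=14  'ccdbcedabdbdacadcceba'
  #15 SA[15]=30  'cceba'
  #16 SA[16]=3  'ccebeaebaedccdbcedabdbdacadcceba'
  #17 SA[17]=15  'cdbcedabdbdacadcceba'
  #18 SA[18]=31  'ceba'
  #19 SA[19]=4  'cebeaebaedccdbcedabdbdacadcceba'
  #20 SA[20]=18  'cedabdbdacadcceba'
  #21 SA[21]=20  'dabdbdacadcceba'
  #22 SA[22]=25  'dacadcceba'
  #23 SA[23]=16  'dbcedabdbdacadcceba'
  #24 SA[24]=23  'dbdacadcceba'
  #25 SA[25]=13  'dccdbcedabdbdacadcceba'
  #26 SA[26]=29  'dcceba'
  #27 SA[27]=7  'eaebaedccdbcedabdbdacadcceba'
  #28 SA[28]=32  'eba'
  #29 SA[29]=9  'ebaedccdbcedabdbdacadcceba'
  #30 SA[30]=5  'ebeaebaedccdbcedabdbdacadcceba'
  #31 SA[31]=1  'ecccebeaebaedccdbcedabdbdacadcceba'
  #32 SA[32]=19  'edabdbdacadcceba'
  #33 SA[33]=12  'edccdbcedabdbdacadcceba'
  #34 SA[34]=0  'eecccebeaebaedccdbcedabdbdacadcceba'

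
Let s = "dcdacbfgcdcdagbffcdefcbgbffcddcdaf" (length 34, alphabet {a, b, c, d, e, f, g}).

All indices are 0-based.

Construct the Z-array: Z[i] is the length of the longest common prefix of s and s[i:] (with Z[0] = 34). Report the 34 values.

[34, 0, 1, 0, 0, 0, 0, 0, 0, 4, 0, 1, 0, 0, 0, 0, 0, 0, 1, 0, 0, 0, 0, 0, 0, 0, 0, 0, 1, 4, 0, 1, 0, 0]

Z[0]=34
i=1: i≥r, start 0; Z[1]=0
i=2: i≥r, start 0; Z[2]=1 scan→box=[2,3)
i=3: i≥r, start 0; Z[3]=0
i=4: i≥r, start 0; Z[4]=0
i=5: i≥r, start 0; Z[5]=0
i=6: i≥r, start 0; Z[6]=0
i=7: i≥r, start 0; Z[7]=0
i=8: i≥r, start 0; Z[8]=0
i=9: i≥r, start 0; Z[9]=4 scan→box=[9,13)
i=10: min(r-i=3, Z[1]=0)=0; Z[10]=0
i=11: min(r-i=2, Z[2]=1)=1; Z[11]=1
i=12: min(r-i=1, Z[3]=0)=0; Z[12]=0
i=13: i≥r, start 0; Z[13]=0
i=14: i≥r, start 0; Z[14]=0
i=15: i≥r, start 0; Z[15]=0
i=16: i≥r, start 0; Z[16]=0
i=17: i≥r, start 0; Z[17]=0
i=18: i≥r, start 0; Z[18]=1 scan→box=[18,19)
i=19: i≥r, start 0; Z[19]=0
i=20: i≥r, start 0; Z[20]=0
i=21: i≥r, start 0; Z[21]=0
i=22: i≥r, start 0; Z[22]=0
i=23: i≥r, start 0; Z[23]=0
i=24: i≥r, start 0; Z[24]=0
i=25: i≥r, start 0; Z[25]=0
i=26: i≥r, start 0; Z[26]=0
i=27: i≥r, start 0; Z[27]=0
i=28: i≥r, start 0; Z[28]=1 scan→box=[28,29)
i=29: i≥r, start 0; Z[29]=4 scan→box=[29,33)
i=30: min(r-i=3, Z[1]=0)=0; Z[30]=0
i=31: min(r-i=2, Z[2]=1)=1; Z[31]=1
i=32: min(r-i=1, Z[3]=0)=0; Z[32]=0
i=33: i≥r, start 0; Z[33]=0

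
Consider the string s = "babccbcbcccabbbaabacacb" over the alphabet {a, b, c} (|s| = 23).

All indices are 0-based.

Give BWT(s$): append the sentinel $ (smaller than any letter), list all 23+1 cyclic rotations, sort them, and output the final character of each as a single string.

bbacbbccb$abacaccaacbcbb

rank  rotation                  last
    0  $babccbcbcccabbbaabacacb  b
    1  aabacacb$babccbcbcccabbb  b
    2  abacacb$babccbcbcccabbba  a
    3  abbbaabacacb$babccbcbccc  c
    4  abccbcbcccabbbaabacacb$b  b
    5  acacb$babccbcbcccabbbaab  b
    6  acb$babccbcbcccabbbaabac  c
    7  b$babccbcbcccabbbaabacac  c
    8  baabacacb$babccbcbcccabb  b
    9  babccbcbcccabbbaabacacb$  $
   10  bacacb$babccbcbcccabbbaa  a
   11  bbaabacacb$babccbcbcccab  b
   12  bbbaabacacb$babccbcbccca  a
   13  bcbcccabbbaabacacb$babcc  c
   14  bccbcbcccabbbaabacacb$ba  a
   15  bcccabbbaabacacb$babccbc  c
   16  cabbbaabacacb$babccbcbcc  c
   17  cacb$babccbcbcccabbbaaba  a
   18  cb$babccbcbcccabbbaabaca  a
   19  cbcbcccabbbaabacacb$babc  c
   20  cbcccabbbaabacacb$babccb  b
   21  ccabbbaabacacb$babccbcbc  c
   22  ccbcbcccabbbaabacacb$bab  b
   23  cccabbbaabacacb$babccbcb  b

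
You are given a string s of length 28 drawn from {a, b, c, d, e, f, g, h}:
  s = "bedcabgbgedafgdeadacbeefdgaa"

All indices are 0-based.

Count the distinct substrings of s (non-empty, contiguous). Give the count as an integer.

381

rank | idx | suffix
   0 |  27 | a
   1 |  26 | aa
   2 |   4 | abgbgedafgdeadacbeefdgaa
   3 |  18 | acbeefdgaa
   4 |  16 | adacbeefdgaa
   5 |  11 | afgdeadacbeefdgaa
   6 |   0 | bedcabgbgedafgdeadacbeefdgaa
   7 |  20 | beefdgaa
   8 |   5 | bgbgedafgdeadacbeefdgaa
   9 |   7 | bgedafgdeadacbeefdgaa
  10 |   3 | cabgbgedafgdeadacbeefdgaa
  11 |  19 | cbeefdgaa
  12 |  17 | dacbeefdgaa
  13 |  10 | dafgdeadacbeefdgaa
  14 |   2 | dcabgbgedafgdeadacbeefdgaa
  15 |  14 | deadacbeefdgaa
  16 |  24 | dgaa
  17 |  15 | eadacbeefdgaa
  18 |   9 | edafgdeadacbeefdgaa
  19 |   1 | edcabgbgedafgdeadacbeefdgaa
  20 |  21 | eefdgaa
  21 |  22 | efdgaa
  22 |  23 | fdgaa
  23 |  12 | fgdeadacbeefdgaa
  24 |  25 | gaa
  25 |   6 | gbgedafgdeadacbeefdgaa
  26 |  13 | gdeadacbeefdgaa
  27 |   8 | gedafgdeadacbeefdgaa

SA = [27, 26, 4, 18, 16, 11, 0, 20, 5, 7, 3, 19, 17, 10, 2, 14, 24, 15, 9, 1, 21, 22, 23, 12, 25, 6, 13, 8]
[i] adj suffixes → lcp
  [1] 27/26 → 1 ('a')
  [2] 26/4 → 1 ('a')
  [3] 4/18 → 1 ('a')
  [4] 18/16 → 1 ('a')
  [5] 16/11 → 1 ('a')
  [6] 11/0 → 0 ('')
  [7] 0/20 → 2 ('be')
  [8] 20/5 → 1 ('b')
  [9] 5/7 → 2 ('bg')
  [10] 7/3 → 0 ('')
  [11] 3/19 → 1 ('c')
  [12] 19/17 → 0 ('')
  [13] 17/10 → 2 ('da')
  [14] 10/2 → 1 ('d')
  [15] 2/14 → 1 ('d')
  [16] 14/24 → 1 ('d')
  [17] 24/15 → 0 ('')
  [18] 15/9 → 1 ('e')
  [19] 9/1 → 2 ('ed')
  [20] 1/21 → 1 ('e')
  [21] 21/22 → 1 ('e')
  [22] 22/23 → 0 ('')
  [23] 23/12 → 1 ('f')
  [24] 12/25 → 0 ('')
  [25] 25/6 → 1 ('g')
  [26] 6/13 → 1 ('g')
  [27] 13/8 → 1 ('g')

n(n+1)/2 = 28·29/2 = 406
Σ LCP = 0 + 1 + 1 + 1 + 1 + 1 + 0 + 2 + 1 + 2 + 0 + 1 + 0 + 2 + 1 + 1 + 1 + 0 + 1 + 2 + 1 + 1 + 0 + 1 + 0 + 1 + 1 + 1 = 25
distinct = 406 − 25 = 381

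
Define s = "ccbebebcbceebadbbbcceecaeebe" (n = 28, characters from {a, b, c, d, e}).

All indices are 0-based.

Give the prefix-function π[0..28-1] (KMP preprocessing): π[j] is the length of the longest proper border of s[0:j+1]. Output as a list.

π[0] = 0
j=1 s[j]='c': π[1]=1 (border 'c')
j=2 s[j]='b': k: 1→0; π[2]=0 (border '')
j=3 s[j]='e': π[3]=0 (border '')
j=4 s[j]='b': π[4]=0 (border '')
j=5 s[j]='e': π[5]=0 (border '')
j=6 s[j]='b': π[6]=0 (border '')
j=7 s[j]='c': π[7]=1 (border 'c')
j=8 s[j]='b': k: 1→0; π[8]=0 (border '')
j=9 s[j]='c': π[9]=1 (border 'c')
j=10 s[j]='e': k: 1→0; π[10]=0 (border '')
j=11 s[j]='e': π[11]=0 (border '')
j=12 s[j]='b': π[12]=0 (border '')
j=13 s[j]='a': π[13]=0 (border '')
j=14 s[j]='d': π[14]=0 (border '')
j=15 s[j]='b': π[15]=0 (border '')
j=16 s[j]='b': π[16]=0 (border '')
j=17 s[j]='b': π[17]=0 (border '')
j=18 s[j]='c': π[18]=1 (border 'c')
j=19 s[j]='c': π[19]=2 (border 'cc')
j=20 s[j]='e': k: 2→1→0; π[20]=0 (border '')
j=21 s[j]='e': π[21]=0 (border '')
j=22 s[j]='c': π[22]=1 (border 'c')
j=23 s[j]='a': k: 1→0; π[23]=0 (border '')
j=24 s[j]='e': π[24]=0 (border '')
j=25 s[j]='e': π[25]=0 (border '')
j=26 s[j]='b': π[26]=0 (border '')
j=27 s[j]='e': π[27]=0 (border '')

[0, 1, 0, 0, 0, 0, 0, 1, 0, 1, 0, 0, 0, 0, 0, 0, 0, 0, 1, 2, 0, 0, 1, 0, 0, 0, 0, 0]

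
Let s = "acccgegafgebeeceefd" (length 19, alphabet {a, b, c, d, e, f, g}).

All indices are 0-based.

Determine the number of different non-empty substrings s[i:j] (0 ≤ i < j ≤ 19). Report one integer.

sorted suffixes:
  #0 SA[0]=0  'acccgegafgebeeceefd'
  #1 SA[1]=7  'afgebeeceefd'
  #2 SA[2]=11  'beeceefd'
  #3 SA[3]=1  'cccgegafgebeeceefd'
  #4 SA[4]=2  'ccgegafgebeeceefd'
  #5 SA[5]=14  'ceefd'
  #6 SA[6]=3  'cgegafgebeeceefd'
  #7 SA[7]=18  'd'
  #8 SA[8]=10  'ebeeceefd'
  #9 SA[9]=13  'eceefd'
  #10 SA[10]=12  'eeceefd'
  #11 SA[11]=15  'eefd'
  #12 SA[12]=16  'efd'
  #13 SA[13]=5  'egafgebeeceefd'
  #14 SA[14]=17  'fd'
  #15 SA[15]=8  'fgebeeceefd'
  #16 SA[16]=6  'gafgebeeceefd'
  #17 SA[17]=9  'gebeeceefd'
  #18 SA[18]=4  'gegafgebeeceefd'

SA = [0, 7, 11, 1, 2, 14, 3, 18, 10, 13, 12, 15, 16, 5, 17, 8, 6, 9, 4]
[i] adj suffixes → lcp
  [1] 0/7 → 1 ('a')
  [2] 7/11 → 0 ('')
  [3] 11/1 → 0 ('')
  [4] 1/2 → 2 ('cc')
  [5] 2/14 → 1 ('c')
  [6] 14/3 → 1 ('c')
  [7] 3/18 → 0 ('')
  [8] 18/10 → 0 ('')
  [9] 10/13 → 1 ('e')
  [10] 13/12 → 1 ('e')
  [11] 12/15 → 2 ('ee')
  [12] 15/16 → 1 ('e')
  [13] 16/5 → 1 ('e')
  [14] 5/17 → 0 ('')
  [15] 17/8 → 1 ('f')
  [16] 8/6 → 0 ('')
  [17] 6/9 → 1 ('g')
  [18] 9/4 → 2 ('ge')

n(n+1)/2 = 19·20/2 = 190
Σ LCP = 0 + 1 + 0 + 0 + 2 + 1 + 1 + 0 + 0 + 1 + 1 + 2 + 1 + 1 + 0 + 1 + 0 + 1 + 2 = 15
distinct = 190 − 15 = 175

175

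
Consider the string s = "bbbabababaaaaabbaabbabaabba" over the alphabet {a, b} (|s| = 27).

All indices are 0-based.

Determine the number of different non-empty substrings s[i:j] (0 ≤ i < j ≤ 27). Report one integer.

293

rank→(start, suffix):
  0 → (26, 'a')
  1 → (9, 'aaaaabbaabbabaabba')
  2 → (10, 'aaaabbaabbabaabba')
  3 → (11, 'aaabbaabbabaabba')
  4 → (22, 'aabba')
  5 → (12, 'aabbaabbabaabba')
  6 → (16, 'aabbabaabba')
  7 → (7, 'abaaaaabbaabbabaabba')
  8 → (20, 'abaabba')
  9 → (5, 'ababaaaaabbaabbabaabba')
  10 → (3, 'abababaaaaabbaabbabaabba')
  11 → (23, 'abba')
  12 → (13, 'abbaabbabaabba')
  13 → (17, 'abbabaabba')
  14 → (25, 'ba')
  15 → (8, 'baaaaabbaabbabaabba')
  16 → (21, 'baabba')
  17 → (15, 'baabbabaabba')
  18 → (6, 'babaaaaabbaabbabaabba')
  19 → (19, 'babaabba')
  20 → (4, 'bababaaaaabbaabbabaabba')
  21 → (2, 'babababaaaaabbaabbabaabba')
  22 → (24, 'bba')
  23 → (14, 'bbaabbabaabba')
  24 → (18, 'bbabaabba')
  25 → (1, 'bbabababaaaaabbaabbabaabba')
  26 → (0, 'bbbabababaaaaabbaabbabaabba')

SA = [26, 9, 10, 11, 22, 12, 16, 7, 20, 5, 3, 23, 13, 17, 25, 8, 21, 15, 6, 19, 4, 2, 24, 14, 18, 1, 0]
i: (SA[i-1],SA[i]) lcp shared
  1: (26,9) 1 'a'
  2: (9,10) 4 'aaaa'
  3: (10,11) 3 'aaa'
  4: (11,22) 2 'aa'
  5: (22,12) 5 'aabba'
  6: (12,16) 5 'aabba'
  7: (16,7) 1 'a'
  8: (7,20) 4 'abaa'
  9: (20,5) 3 'aba'
  10: (5,3) 5 'ababa'
  11: (3,23) 2 'ab'
  12: (23,13) 4 'abba'
  13: (13,17) 4 'abba'
  14: (17,25) 0 ''
  15: (25,8) 2 'ba'
  16: (8,21) 3 'baa'
  17: (21,15) 6 'baabba'
  18: (15,6) 2 'ba'
  19: (6,19) 5 'babaa'
  20: (19,4) 4 'baba'
  21: (4,2) 6 'bababa'
  22: (2,24) 1 'b'
  23: (24,14) 3 'bba'
  24: (14,18) 3 'bba'
  25: (18,1) 5 'bbaba'
  26: (1,0) 2 'bb'

n(n+1)/2 = 27·28/2 = 378
Σ LCP = 0 + 1 + 4 + 3 + 2 + 5 + 5 + 1 + 4 + 3 + 5 + 2 + 4 + 4 + 0 + 2 + 3 + 6 + 2 + 5 + 4 + 6 + 1 + 3 + 3 + 5 + 2 = 85
distinct = 378 − 85 = 293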